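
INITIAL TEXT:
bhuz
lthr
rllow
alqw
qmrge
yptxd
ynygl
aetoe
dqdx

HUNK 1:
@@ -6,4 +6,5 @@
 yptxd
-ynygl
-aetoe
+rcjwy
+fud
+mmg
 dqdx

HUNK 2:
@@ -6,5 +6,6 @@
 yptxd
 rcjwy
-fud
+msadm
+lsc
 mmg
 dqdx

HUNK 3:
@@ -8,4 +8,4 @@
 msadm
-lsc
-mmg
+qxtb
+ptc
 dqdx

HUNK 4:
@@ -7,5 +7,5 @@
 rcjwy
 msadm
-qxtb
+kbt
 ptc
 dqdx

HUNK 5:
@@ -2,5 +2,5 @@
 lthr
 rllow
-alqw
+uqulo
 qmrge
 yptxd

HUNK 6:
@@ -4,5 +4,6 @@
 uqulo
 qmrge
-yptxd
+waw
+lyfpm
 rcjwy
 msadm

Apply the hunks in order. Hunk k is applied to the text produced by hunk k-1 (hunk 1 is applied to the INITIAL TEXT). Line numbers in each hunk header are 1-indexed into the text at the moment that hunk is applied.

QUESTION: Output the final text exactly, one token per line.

Hunk 1: at line 6 remove [ynygl,aetoe] add [rcjwy,fud,mmg] -> 10 lines: bhuz lthr rllow alqw qmrge yptxd rcjwy fud mmg dqdx
Hunk 2: at line 6 remove [fud] add [msadm,lsc] -> 11 lines: bhuz lthr rllow alqw qmrge yptxd rcjwy msadm lsc mmg dqdx
Hunk 3: at line 8 remove [lsc,mmg] add [qxtb,ptc] -> 11 lines: bhuz lthr rllow alqw qmrge yptxd rcjwy msadm qxtb ptc dqdx
Hunk 4: at line 7 remove [qxtb] add [kbt] -> 11 lines: bhuz lthr rllow alqw qmrge yptxd rcjwy msadm kbt ptc dqdx
Hunk 5: at line 2 remove [alqw] add [uqulo] -> 11 lines: bhuz lthr rllow uqulo qmrge yptxd rcjwy msadm kbt ptc dqdx
Hunk 6: at line 4 remove [yptxd] add [waw,lyfpm] -> 12 lines: bhuz lthr rllow uqulo qmrge waw lyfpm rcjwy msadm kbt ptc dqdx

Answer: bhuz
lthr
rllow
uqulo
qmrge
waw
lyfpm
rcjwy
msadm
kbt
ptc
dqdx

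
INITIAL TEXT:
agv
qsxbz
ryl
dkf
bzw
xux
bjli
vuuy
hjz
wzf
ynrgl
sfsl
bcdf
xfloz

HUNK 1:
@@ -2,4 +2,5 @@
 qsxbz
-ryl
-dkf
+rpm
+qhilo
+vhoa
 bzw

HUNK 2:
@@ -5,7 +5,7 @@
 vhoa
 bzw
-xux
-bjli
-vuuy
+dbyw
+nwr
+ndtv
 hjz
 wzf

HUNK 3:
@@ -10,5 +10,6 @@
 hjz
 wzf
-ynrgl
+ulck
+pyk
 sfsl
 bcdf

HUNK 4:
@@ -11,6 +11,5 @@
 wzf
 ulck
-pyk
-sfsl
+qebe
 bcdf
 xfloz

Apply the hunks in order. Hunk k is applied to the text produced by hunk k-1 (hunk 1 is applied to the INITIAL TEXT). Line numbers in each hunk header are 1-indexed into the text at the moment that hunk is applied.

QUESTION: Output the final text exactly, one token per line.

Answer: agv
qsxbz
rpm
qhilo
vhoa
bzw
dbyw
nwr
ndtv
hjz
wzf
ulck
qebe
bcdf
xfloz

Derivation:
Hunk 1: at line 2 remove [ryl,dkf] add [rpm,qhilo,vhoa] -> 15 lines: agv qsxbz rpm qhilo vhoa bzw xux bjli vuuy hjz wzf ynrgl sfsl bcdf xfloz
Hunk 2: at line 5 remove [xux,bjli,vuuy] add [dbyw,nwr,ndtv] -> 15 lines: agv qsxbz rpm qhilo vhoa bzw dbyw nwr ndtv hjz wzf ynrgl sfsl bcdf xfloz
Hunk 3: at line 10 remove [ynrgl] add [ulck,pyk] -> 16 lines: agv qsxbz rpm qhilo vhoa bzw dbyw nwr ndtv hjz wzf ulck pyk sfsl bcdf xfloz
Hunk 4: at line 11 remove [pyk,sfsl] add [qebe] -> 15 lines: agv qsxbz rpm qhilo vhoa bzw dbyw nwr ndtv hjz wzf ulck qebe bcdf xfloz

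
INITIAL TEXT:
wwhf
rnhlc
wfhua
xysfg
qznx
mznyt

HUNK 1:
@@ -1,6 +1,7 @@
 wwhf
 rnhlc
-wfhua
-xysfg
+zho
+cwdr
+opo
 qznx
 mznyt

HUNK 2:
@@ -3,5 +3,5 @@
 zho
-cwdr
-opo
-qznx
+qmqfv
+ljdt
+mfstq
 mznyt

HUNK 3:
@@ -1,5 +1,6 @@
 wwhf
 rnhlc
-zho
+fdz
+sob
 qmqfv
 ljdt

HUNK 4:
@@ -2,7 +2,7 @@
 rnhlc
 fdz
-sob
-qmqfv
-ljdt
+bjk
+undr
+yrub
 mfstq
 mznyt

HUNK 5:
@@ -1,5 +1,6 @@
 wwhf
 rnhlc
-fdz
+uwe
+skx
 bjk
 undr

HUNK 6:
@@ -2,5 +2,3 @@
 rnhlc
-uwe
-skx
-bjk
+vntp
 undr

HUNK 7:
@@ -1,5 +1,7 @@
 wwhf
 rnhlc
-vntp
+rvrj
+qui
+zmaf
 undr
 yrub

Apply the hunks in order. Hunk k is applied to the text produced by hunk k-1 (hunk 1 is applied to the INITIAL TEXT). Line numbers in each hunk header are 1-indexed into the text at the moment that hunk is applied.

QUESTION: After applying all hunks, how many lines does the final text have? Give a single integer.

Hunk 1: at line 1 remove [wfhua,xysfg] add [zho,cwdr,opo] -> 7 lines: wwhf rnhlc zho cwdr opo qznx mznyt
Hunk 2: at line 3 remove [cwdr,opo,qznx] add [qmqfv,ljdt,mfstq] -> 7 lines: wwhf rnhlc zho qmqfv ljdt mfstq mznyt
Hunk 3: at line 1 remove [zho] add [fdz,sob] -> 8 lines: wwhf rnhlc fdz sob qmqfv ljdt mfstq mznyt
Hunk 4: at line 2 remove [sob,qmqfv,ljdt] add [bjk,undr,yrub] -> 8 lines: wwhf rnhlc fdz bjk undr yrub mfstq mznyt
Hunk 5: at line 1 remove [fdz] add [uwe,skx] -> 9 lines: wwhf rnhlc uwe skx bjk undr yrub mfstq mznyt
Hunk 6: at line 2 remove [uwe,skx,bjk] add [vntp] -> 7 lines: wwhf rnhlc vntp undr yrub mfstq mznyt
Hunk 7: at line 1 remove [vntp] add [rvrj,qui,zmaf] -> 9 lines: wwhf rnhlc rvrj qui zmaf undr yrub mfstq mznyt
Final line count: 9

Answer: 9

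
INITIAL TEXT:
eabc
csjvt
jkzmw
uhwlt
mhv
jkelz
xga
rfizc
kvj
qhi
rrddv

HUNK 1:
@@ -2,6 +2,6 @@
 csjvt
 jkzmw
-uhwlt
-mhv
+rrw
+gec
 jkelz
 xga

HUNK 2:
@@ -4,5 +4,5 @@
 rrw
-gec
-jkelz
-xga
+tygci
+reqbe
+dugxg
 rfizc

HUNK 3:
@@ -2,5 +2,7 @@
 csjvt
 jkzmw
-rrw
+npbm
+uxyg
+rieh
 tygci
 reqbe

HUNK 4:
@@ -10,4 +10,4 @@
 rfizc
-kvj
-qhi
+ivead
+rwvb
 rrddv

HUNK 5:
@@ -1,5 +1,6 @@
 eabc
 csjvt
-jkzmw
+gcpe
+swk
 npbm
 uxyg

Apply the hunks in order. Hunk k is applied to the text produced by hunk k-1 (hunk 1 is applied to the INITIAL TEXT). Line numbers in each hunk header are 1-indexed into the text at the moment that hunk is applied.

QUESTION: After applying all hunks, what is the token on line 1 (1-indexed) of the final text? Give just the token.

Hunk 1: at line 2 remove [uhwlt,mhv] add [rrw,gec] -> 11 lines: eabc csjvt jkzmw rrw gec jkelz xga rfizc kvj qhi rrddv
Hunk 2: at line 4 remove [gec,jkelz,xga] add [tygci,reqbe,dugxg] -> 11 lines: eabc csjvt jkzmw rrw tygci reqbe dugxg rfizc kvj qhi rrddv
Hunk 3: at line 2 remove [rrw] add [npbm,uxyg,rieh] -> 13 lines: eabc csjvt jkzmw npbm uxyg rieh tygci reqbe dugxg rfizc kvj qhi rrddv
Hunk 4: at line 10 remove [kvj,qhi] add [ivead,rwvb] -> 13 lines: eabc csjvt jkzmw npbm uxyg rieh tygci reqbe dugxg rfizc ivead rwvb rrddv
Hunk 5: at line 1 remove [jkzmw] add [gcpe,swk] -> 14 lines: eabc csjvt gcpe swk npbm uxyg rieh tygci reqbe dugxg rfizc ivead rwvb rrddv
Final line 1: eabc

Answer: eabc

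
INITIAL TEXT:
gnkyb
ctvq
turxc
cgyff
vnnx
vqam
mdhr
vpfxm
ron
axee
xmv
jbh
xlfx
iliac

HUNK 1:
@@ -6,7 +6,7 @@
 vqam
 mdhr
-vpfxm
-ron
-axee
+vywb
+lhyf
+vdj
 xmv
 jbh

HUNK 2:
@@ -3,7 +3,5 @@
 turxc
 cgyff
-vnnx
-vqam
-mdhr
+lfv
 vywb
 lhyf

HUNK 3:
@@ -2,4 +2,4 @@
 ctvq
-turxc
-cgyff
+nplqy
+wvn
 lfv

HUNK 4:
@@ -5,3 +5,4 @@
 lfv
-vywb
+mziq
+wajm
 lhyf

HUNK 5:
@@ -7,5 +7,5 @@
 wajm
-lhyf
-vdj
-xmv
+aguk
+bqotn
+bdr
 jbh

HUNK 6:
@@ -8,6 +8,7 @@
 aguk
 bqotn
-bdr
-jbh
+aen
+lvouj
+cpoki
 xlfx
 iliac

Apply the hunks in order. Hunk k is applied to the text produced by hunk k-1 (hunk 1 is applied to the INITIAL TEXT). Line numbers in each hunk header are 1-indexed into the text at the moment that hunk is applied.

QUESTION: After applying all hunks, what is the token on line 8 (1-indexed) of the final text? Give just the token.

Answer: aguk

Derivation:
Hunk 1: at line 6 remove [vpfxm,ron,axee] add [vywb,lhyf,vdj] -> 14 lines: gnkyb ctvq turxc cgyff vnnx vqam mdhr vywb lhyf vdj xmv jbh xlfx iliac
Hunk 2: at line 3 remove [vnnx,vqam,mdhr] add [lfv] -> 12 lines: gnkyb ctvq turxc cgyff lfv vywb lhyf vdj xmv jbh xlfx iliac
Hunk 3: at line 2 remove [turxc,cgyff] add [nplqy,wvn] -> 12 lines: gnkyb ctvq nplqy wvn lfv vywb lhyf vdj xmv jbh xlfx iliac
Hunk 4: at line 5 remove [vywb] add [mziq,wajm] -> 13 lines: gnkyb ctvq nplqy wvn lfv mziq wajm lhyf vdj xmv jbh xlfx iliac
Hunk 5: at line 7 remove [lhyf,vdj,xmv] add [aguk,bqotn,bdr] -> 13 lines: gnkyb ctvq nplqy wvn lfv mziq wajm aguk bqotn bdr jbh xlfx iliac
Hunk 6: at line 8 remove [bdr,jbh] add [aen,lvouj,cpoki] -> 14 lines: gnkyb ctvq nplqy wvn lfv mziq wajm aguk bqotn aen lvouj cpoki xlfx iliac
Final line 8: aguk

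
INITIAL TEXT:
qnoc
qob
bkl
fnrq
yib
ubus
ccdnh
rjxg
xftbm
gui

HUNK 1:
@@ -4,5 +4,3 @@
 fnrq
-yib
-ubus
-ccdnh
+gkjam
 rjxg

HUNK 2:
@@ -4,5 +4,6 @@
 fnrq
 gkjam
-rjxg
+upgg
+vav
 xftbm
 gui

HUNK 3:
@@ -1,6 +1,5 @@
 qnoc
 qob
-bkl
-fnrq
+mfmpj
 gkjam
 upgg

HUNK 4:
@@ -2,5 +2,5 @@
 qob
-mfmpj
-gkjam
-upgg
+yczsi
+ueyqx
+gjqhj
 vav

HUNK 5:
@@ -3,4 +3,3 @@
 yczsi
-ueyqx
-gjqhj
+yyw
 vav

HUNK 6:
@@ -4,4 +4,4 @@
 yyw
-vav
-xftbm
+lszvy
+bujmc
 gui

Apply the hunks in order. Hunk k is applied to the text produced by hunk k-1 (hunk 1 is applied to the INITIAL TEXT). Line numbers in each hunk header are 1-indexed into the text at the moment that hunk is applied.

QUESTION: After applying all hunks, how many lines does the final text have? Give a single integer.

Answer: 7

Derivation:
Hunk 1: at line 4 remove [yib,ubus,ccdnh] add [gkjam] -> 8 lines: qnoc qob bkl fnrq gkjam rjxg xftbm gui
Hunk 2: at line 4 remove [rjxg] add [upgg,vav] -> 9 lines: qnoc qob bkl fnrq gkjam upgg vav xftbm gui
Hunk 3: at line 1 remove [bkl,fnrq] add [mfmpj] -> 8 lines: qnoc qob mfmpj gkjam upgg vav xftbm gui
Hunk 4: at line 2 remove [mfmpj,gkjam,upgg] add [yczsi,ueyqx,gjqhj] -> 8 lines: qnoc qob yczsi ueyqx gjqhj vav xftbm gui
Hunk 5: at line 3 remove [ueyqx,gjqhj] add [yyw] -> 7 lines: qnoc qob yczsi yyw vav xftbm gui
Hunk 6: at line 4 remove [vav,xftbm] add [lszvy,bujmc] -> 7 lines: qnoc qob yczsi yyw lszvy bujmc gui
Final line count: 7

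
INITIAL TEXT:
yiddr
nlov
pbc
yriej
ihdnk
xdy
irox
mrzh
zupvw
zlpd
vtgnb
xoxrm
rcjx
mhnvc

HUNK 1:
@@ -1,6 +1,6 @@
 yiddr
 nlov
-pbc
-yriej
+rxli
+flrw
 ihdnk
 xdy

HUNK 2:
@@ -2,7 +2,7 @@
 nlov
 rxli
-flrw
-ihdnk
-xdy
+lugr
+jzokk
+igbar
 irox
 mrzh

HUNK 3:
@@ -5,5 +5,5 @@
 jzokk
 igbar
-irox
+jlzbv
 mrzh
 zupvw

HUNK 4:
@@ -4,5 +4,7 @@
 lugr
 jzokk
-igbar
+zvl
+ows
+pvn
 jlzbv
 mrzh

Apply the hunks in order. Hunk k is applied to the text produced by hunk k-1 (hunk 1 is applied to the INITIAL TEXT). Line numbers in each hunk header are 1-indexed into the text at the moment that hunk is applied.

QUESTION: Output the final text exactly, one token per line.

Answer: yiddr
nlov
rxli
lugr
jzokk
zvl
ows
pvn
jlzbv
mrzh
zupvw
zlpd
vtgnb
xoxrm
rcjx
mhnvc

Derivation:
Hunk 1: at line 1 remove [pbc,yriej] add [rxli,flrw] -> 14 lines: yiddr nlov rxli flrw ihdnk xdy irox mrzh zupvw zlpd vtgnb xoxrm rcjx mhnvc
Hunk 2: at line 2 remove [flrw,ihdnk,xdy] add [lugr,jzokk,igbar] -> 14 lines: yiddr nlov rxli lugr jzokk igbar irox mrzh zupvw zlpd vtgnb xoxrm rcjx mhnvc
Hunk 3: at line 5 remove [irox] add [jlzbv] -> 14 lines: yiddr nlov rxli lugr jzokk igbar jlzbv mrzh zupvw zlpd vtgnb xoxrm rcjx mhnvc
Hunk 4: at line 4 remove [igbar] add [zvl,ows,pvn] -> 16 lines: yiddr nlov rxli lugr jzokk zvl ows pvn jlzbv mrzh zupvw zlpd vtgnb xoxrm rcjx mhnvc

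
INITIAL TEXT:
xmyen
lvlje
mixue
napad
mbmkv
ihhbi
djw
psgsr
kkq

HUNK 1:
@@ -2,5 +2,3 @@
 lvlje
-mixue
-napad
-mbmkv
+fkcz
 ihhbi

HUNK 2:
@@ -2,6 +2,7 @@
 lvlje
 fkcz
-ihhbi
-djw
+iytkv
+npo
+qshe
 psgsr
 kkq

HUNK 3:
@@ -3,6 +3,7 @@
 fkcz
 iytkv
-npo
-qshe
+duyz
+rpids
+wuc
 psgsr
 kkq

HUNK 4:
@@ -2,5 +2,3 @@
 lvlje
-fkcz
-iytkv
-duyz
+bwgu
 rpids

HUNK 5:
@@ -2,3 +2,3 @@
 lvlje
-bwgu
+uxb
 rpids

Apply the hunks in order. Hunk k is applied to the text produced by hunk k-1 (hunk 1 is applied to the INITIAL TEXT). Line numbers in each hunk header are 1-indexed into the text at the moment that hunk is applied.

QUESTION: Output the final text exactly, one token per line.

Hunk 1: at line 2 remove [mixue,napad,mbmkv] add [fkcz] -> 7 lines: xmyen lvlje fkcz ihhbi djw psgsr kkq
Hunk 2: at line 2 remove [ihhbi,djw] add [iytkv,npo,qshe] -> 8 lines: xmyen lvlje fkcz iytkv npo qshe psgsr kkq
Hunk 3: at line 3 remove [npo,qshe] add [duyz,rpids,wuc] -> 9 lines: xmyen lvlje fkcz iytkv duyz rpids wuc psgsr kkq
Hunk 4: at line 2 remove [fkcz,iytkv,duyz] add [bwgu] -> 7 lines: xmyen lvlje bwgu rpids wuc psgsr kkq
Hunk 5: at line 2 remove [bwgu] add [uxb] -> 7 lines: xmyen lvlje uxb rpids wuc psgsr kkq

Answer: xmyen
lvlje
uxb
rpids
wuc
psgsr
kkq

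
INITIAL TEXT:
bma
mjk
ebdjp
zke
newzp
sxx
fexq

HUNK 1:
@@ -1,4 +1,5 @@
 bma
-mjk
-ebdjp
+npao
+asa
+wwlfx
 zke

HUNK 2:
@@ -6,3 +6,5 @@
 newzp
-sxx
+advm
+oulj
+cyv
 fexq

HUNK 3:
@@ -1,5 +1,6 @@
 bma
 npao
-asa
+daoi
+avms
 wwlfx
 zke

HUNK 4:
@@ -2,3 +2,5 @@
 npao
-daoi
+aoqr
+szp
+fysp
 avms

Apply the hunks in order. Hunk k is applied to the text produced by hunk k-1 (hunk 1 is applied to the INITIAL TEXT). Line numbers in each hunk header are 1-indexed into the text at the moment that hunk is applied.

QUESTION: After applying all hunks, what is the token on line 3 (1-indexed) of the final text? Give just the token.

Answer: aoqr

Derivation:
Hunk 1: at line 1 remove [mjk,ebdjp] add [npao,asa,wwlfx] -> 8 lines: bma npao asa wwlfx zke newzp sxx fexq
Hunk 2: at line 6 remove [sxx] add [advm,oulj,cyv] -> 10 lines: bma npao asa wwlfx zke newzp advm oulj cyv fexq
Hunk 3: at line 1 remove [asa] add [daoi,avms] -> 11 lines: bma npao daoi avms wwlfx zke newzp advm oulj cyv fexq
Hunk 4: at line 2 remove [daoi] add [aoqr,szp,fysp] -> 13 lines: bma npao aoqr szp fysp avms wwlfx zke newzp advm oulj cyv fexq
Final line 3: aoqr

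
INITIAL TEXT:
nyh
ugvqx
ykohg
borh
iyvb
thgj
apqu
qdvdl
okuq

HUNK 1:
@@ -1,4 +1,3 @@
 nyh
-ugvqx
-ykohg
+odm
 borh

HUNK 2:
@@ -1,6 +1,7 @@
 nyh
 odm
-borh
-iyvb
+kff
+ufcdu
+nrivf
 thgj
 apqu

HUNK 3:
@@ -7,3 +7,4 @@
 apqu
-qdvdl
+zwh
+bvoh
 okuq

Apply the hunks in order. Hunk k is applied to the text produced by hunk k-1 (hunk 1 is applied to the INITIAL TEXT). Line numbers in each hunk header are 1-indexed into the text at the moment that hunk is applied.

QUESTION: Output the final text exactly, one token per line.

Answer: nyh
odm
kff
ufcdu
nrivf
thgj
apqu
zwh
bvoh
okuq

Derivation:
Hunk 1: at line 1 remove [ugvqx,ykohg] add [odm] -> 8 lines: nyh odm borh iyvb thgj apqu qdvdl okuq
Hunk 2: at line 1 remove [borh,iyvb] add [kff,ufcdu,nrivf] -> 9 lines: nyh odm kff ufcdu nrivf thgj apqu qdvdl okuq
Hunk 3: at line 7 remove [qdvdl] add [zwh,bvoh] -> 10 lines: nyh odm kff ufcdu nrivf thgj apqu zwh bvoh okuq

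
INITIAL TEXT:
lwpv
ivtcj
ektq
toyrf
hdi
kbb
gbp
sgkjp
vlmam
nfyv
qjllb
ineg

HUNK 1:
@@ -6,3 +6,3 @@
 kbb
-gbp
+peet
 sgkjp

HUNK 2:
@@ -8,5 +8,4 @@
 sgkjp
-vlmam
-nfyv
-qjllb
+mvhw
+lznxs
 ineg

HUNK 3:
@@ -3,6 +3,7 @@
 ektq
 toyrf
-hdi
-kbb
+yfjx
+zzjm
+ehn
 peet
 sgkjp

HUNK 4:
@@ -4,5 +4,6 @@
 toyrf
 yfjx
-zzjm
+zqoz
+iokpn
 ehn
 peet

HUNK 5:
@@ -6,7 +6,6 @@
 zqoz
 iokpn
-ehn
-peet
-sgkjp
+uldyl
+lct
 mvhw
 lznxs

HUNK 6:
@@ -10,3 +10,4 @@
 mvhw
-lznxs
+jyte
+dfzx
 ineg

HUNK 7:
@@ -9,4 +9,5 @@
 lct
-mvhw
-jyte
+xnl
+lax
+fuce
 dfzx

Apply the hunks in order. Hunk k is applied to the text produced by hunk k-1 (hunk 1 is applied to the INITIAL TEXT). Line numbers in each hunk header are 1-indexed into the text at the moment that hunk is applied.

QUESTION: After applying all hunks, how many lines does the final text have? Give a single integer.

Hunk 1: at line 6 remove [gbp] add [peet] -> 12 lines: lwpv ivtcj ektq toyrf hdi kbb peet sgkjp vlmam nfyv qjllb ineg
Hunk 2: at line 8 remove [vlmam,nfyv,qjllb] add [mvhw,lznxs] -> 11 lines: lwpv ivtcj ektq toyrf hdi kbb peet sgkjp mvhw lznxs ineg
Hunk 3: at line 3 remove [hdi,kbb] add [yfjx,zzjm,ehn] -> 12 lines: lwpv ivtcj ektq toyrf yfjx zzjm ehn peet sgkjp mvhw lznxs ineg
Hunk 4: at line 4 remove [zzjm] add [zqoz,iokpn] -> 13 lines: lwpv ivtcj ektq toyrf yfjx zqoz iokpn ehn peet sgkjp mvhw lznxs ineg
Hunk 5: at line 6 remove [ehn,peet,sgkjp] add [uldyl,lct] -> 12 lines: lwpv ivtcj ektq toyrf yfjx zqoz iokpn uldyl lct mvhw lznxs ineg
Hunk 6: at line 10 remove [lznxs] add [jyte,dfzx] -> 13 lines: lwpv ivtcj ektq toyrf yfjx zqoz iokpn uldyl lct mvhw jyte dfzx ineg
Hunk 7: at line 9 remove [mvhw,jyte] add [xnl,lax,fuce] -> 14 lines: lwpv ivtcj ektq toyrf yfjx zqoz iokpn uldyl lct xnl lax fuce dfzx ineg
Final line count: 14

Answer: 14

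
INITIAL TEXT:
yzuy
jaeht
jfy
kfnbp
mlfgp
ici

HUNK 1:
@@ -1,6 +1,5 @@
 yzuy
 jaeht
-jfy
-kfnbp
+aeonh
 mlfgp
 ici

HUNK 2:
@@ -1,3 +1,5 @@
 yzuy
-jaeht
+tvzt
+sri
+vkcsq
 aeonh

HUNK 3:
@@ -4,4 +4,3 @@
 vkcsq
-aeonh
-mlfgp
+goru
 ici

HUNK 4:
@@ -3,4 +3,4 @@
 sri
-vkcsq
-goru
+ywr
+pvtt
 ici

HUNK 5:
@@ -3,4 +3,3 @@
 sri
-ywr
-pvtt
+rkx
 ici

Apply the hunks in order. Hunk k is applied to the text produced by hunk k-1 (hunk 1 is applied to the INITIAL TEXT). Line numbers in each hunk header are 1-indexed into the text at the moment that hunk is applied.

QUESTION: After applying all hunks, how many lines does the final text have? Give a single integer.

Hunk 1: at line 1 remove [jfy,kfnbp] add [aeonh] -> 5 lines: yzuy jaeht aeonh mlfgp ici
Hunk 2: at line 1 remove [jaeht] add [tvzt,sri,vkcsq] -> 7 lines: yzuy tvzt sri vkcsq aeonh mlfgp ici
Hunk 3: at line 4 remove [aeonh,mlfgp] add [goru] -> 6 lines: yzuy tvzt sri vkcsq goru ici
Hunk 4: at line 3 remove [vkcsq,goru] add [ywr,pvtt] -> 6 lines: yzuy tvzt sri ywr pvtt ici
Hunk 5: at line 3 remove [ywr,pvtt] add [rkx] -> 5 lines: yzuy tvzt sri rkx ici
Final line count: 5

Answer: 5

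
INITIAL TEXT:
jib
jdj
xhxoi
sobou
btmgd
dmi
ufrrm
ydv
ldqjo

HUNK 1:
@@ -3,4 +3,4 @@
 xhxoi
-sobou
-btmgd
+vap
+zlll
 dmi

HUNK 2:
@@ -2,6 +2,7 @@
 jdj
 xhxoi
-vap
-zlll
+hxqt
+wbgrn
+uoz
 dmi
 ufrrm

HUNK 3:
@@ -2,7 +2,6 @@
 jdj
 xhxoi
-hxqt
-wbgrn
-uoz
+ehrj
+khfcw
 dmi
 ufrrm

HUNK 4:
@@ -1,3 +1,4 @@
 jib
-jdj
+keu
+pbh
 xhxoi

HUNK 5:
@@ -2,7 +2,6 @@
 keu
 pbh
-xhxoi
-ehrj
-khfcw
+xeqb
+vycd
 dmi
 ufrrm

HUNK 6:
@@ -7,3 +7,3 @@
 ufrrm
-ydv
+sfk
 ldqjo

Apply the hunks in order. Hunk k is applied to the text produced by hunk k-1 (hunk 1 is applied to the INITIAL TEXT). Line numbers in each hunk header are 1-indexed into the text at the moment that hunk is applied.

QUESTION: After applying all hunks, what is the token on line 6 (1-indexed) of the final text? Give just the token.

Answer: dmi

Derivation:
Hunk 1: at line 3 remove [sobou,btmgd] add [vap,zlll] -> 9 lines: jib jdj xhxoi vap zlll dmi ufrrm ydv ldqjo
Hunk 2: at line 2 remove [vap,zlll] add [hxqt,wbgrn,uoz] -> 10 lines: jib jdj xhxoi hxqt wbgrn uoz dmi ufrrm ydv ldqjo
Hunk 3: at line 2 remove [hxqt,wbgrn,uoz] add [ehrj,khfcw] -> 9 lines: jib jdj xhxoi ehrj khfcw dmi ufrrm ydv ldqjo
Hunk 4: at line 1 remove [jdj] add [keu,pbh] -> 10 lines: jib keu pbh xhxoi ehrj khfcw dmi ufrrm ydv ldqjo
Hunk 5: at line 2 remove [xhxoi,ehrj,khfcw] add [xeqb,vycd] -> 9 lines: jib keu pbh xeqb vycd dmi ufrrm ydv ldqjo
Hunk 6: at line 7 remove [ydv] add [sfk] -> 9 lines: jib keu pbh xeqb vycd dmi ufrrm sfk ldqjo
Final line 6: dmi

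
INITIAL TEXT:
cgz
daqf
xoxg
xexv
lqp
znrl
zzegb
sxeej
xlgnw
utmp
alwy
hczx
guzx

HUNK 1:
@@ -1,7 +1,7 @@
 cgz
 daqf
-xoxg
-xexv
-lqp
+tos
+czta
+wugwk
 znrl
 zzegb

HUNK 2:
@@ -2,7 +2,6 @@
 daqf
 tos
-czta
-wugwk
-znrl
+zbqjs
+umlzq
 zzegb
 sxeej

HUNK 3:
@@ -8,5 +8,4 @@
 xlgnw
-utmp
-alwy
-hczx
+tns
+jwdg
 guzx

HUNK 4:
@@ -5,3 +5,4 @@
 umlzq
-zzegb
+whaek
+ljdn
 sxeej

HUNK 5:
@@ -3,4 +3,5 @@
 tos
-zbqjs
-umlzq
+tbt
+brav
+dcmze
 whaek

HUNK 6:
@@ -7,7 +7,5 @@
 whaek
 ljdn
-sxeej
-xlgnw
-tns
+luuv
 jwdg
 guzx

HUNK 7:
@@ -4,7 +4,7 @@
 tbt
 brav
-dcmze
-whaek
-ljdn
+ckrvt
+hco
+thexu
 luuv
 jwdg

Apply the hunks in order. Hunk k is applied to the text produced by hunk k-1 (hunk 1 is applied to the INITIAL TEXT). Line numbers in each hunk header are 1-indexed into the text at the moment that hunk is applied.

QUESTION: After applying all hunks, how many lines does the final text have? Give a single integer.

Hunk 1: at line 1 remove [xoxg,xexv,lqp] add [tos,czta,wugwk] -> 13 lines: cgz daqf tos czta wugwk znrl zzegb sxeej xlgnw utmp alwy hczx guzx
Hunk 2: at line 2 remove [czta,wugwk,znrl] add [zbqjs,umlzq] -> 12 lines: cgz daqf tos zbqjs umlzq zzegb sxeej xlgnw utmp alwy hczx guzx
Hunk 3: at line 8 remove [utmp,alwy,hczx] add [tns,jwdg] -> 11 lines: cgz daqf tos zbqjs umlzq zzegb sxeej xlgnw tns jwdg guzx
Hunk 4: at line 5 remove [zzegb] add [whaek,ljdn] -> 12 lines: cgz daqf tos zbqjs umlzq whaek ljdn sxeej xlgnw tns jwdg guzx
Hunk 5: at line 3 remove [zbqjs,umlzq] add [tbt,brav,dcmze] -> 13 lines: cgz daqf tos tbt brav dcmze whaek ljdn sxeej xlgnw tns jwdg guzx
Hunk 6: at line 7 remove [sxeej,xlgnw,tns] add [luuv] -> 11 lines: cgz daqf tos tbt brav dcmze whaek ljdn luuv jwdg guzx
Hunk 7: at line 4 remove [dcmze,whaek,ljdn] add [ckrvt,hco,thexu] -> 11 lines: cgz daqf tos tbt brav ckrvt hco thexu luuv jwdg guzx
Final line count: 11

Answer: 11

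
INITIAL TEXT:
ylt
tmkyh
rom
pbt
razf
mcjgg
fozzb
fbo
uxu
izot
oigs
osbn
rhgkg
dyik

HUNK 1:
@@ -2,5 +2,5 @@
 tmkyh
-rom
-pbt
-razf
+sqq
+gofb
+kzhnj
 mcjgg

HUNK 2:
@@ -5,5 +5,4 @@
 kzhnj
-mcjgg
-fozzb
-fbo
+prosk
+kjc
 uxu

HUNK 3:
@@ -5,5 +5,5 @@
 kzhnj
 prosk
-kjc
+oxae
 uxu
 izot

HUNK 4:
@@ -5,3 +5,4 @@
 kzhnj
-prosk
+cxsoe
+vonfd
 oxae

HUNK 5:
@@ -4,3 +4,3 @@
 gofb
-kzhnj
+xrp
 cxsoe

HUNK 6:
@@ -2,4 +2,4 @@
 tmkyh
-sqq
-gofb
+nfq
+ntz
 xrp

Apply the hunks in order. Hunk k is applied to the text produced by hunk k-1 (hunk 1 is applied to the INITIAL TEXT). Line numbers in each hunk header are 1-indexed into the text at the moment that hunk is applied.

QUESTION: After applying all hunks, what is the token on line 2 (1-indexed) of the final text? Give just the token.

Answer: tmkyh

Derivation:
Hunk 1: at line 2 remove [rom,pbt,razf] add [sqq,gofb,kzhnj] -> 14 lines: ylt tmkyh sqq gofb kzhnj mcjgg fozzb fbo uxu izot oigs osbn rhgkg dyik
Hunk 2: at line 5 remove [mcjgg,fozzb,fbo] add [prosk,kjc] -> 13 lines: ylt tmkyh sqq gofb kzhnj prosk kjc uxu izot oigs osbn rhgkg dyik
Hunk 3: at line 5 remove [kjc] add [oxae] -> 13 lines: ylt tmkyh sqq gofb kzhnj prosk oxae uxu izot oigs osbn rhgkg dyik
Hunk 4: at line 5 remove [prosk] add [cxsoe,vonfd] -> 14 lines: ylt tmkyh sqq gofb kzhnj cxsoe vonfd oxae uxu izot oigs osbn rhgkg dyik
Hunk 5: at line 4 remove [kzhnj] add [xrp] -> 14 lines: ylt tmkyh sqq gofb xrp cxsoe vonfd oxae uxu izot oigs osbn rhgkg dyik
Hunk 6: at line 2 remove [sqq,gofb] add [nfq,ntz] -> 14 lines: ylt tmkyh nfq ntz xrp cxsoe vonfd oxae uxu izot oigs osbn rhgkg dyik
Final line 2: tmkyh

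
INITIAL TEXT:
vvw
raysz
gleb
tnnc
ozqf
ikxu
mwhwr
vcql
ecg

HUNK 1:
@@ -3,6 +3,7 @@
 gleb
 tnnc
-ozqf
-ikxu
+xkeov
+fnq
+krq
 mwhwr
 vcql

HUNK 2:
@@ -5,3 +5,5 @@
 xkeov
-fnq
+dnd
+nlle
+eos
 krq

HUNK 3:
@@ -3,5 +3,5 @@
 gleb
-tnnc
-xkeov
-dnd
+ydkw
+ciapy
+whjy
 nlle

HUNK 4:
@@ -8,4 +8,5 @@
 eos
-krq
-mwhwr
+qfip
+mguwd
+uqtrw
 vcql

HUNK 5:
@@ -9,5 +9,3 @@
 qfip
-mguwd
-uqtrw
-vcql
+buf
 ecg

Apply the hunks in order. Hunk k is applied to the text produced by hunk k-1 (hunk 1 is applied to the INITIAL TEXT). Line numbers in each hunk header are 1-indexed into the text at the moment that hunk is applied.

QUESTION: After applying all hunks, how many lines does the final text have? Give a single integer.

Hunk 1: at line 3 remove [ozqf,ikxu] add [xkeov,fnq,krq] -> 10 lines: vvw raysz gleb tnnc xkeov fnq krq mwhwr vcql ecg
Hunk 2: at line 5 remove [fnq] add [dnd,nlle,eos] -> 12 lines: vvw raysz gleb tnnc xkeov dnd nlle eos krq mwhwr vcql ecg
Hunk 3: at line 3 remove [tnnc,xkeov,dnd] add [ydkw,ciapy,whjy] -> 12 lines: vvw raysz gleb ydkw ciapy whjy nlle eos krq mwhwr vcql ecg
Hunk 4: at line 8 remove [krq,mwhwr] add [qfip,mguwd,uqtrw] -> 13 lines: vvw raysz gleb ydkw ciapy whjy nlle eos qfip mguwd uqtrw vcql ecg
Hunk 5: at line 9 remove [mguwd,uqtrw,vcql] add [buf] -> 11 lines: vvw raysz gleb ydkw ciapy whjy nlle eos qfip buf ecg
Final line count: 11

Answer: 11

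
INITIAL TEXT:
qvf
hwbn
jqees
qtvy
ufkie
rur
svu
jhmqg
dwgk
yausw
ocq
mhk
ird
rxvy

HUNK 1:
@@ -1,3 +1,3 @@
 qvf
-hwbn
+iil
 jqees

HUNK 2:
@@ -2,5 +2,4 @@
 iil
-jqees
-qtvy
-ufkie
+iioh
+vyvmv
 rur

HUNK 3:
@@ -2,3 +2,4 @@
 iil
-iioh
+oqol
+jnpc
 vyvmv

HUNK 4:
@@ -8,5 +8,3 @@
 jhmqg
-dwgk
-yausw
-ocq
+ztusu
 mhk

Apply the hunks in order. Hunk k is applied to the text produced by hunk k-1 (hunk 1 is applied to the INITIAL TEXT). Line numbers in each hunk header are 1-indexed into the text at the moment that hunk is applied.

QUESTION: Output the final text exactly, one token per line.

Hunk 1: at line 1 remove [hwbn] add [iil] -> 14 lines: qvf iil jqees qtvy ufkie rur svu jhmqg dwgk yausw ocq mhk ird rxvy
Hunk 2: at line 2 remove [jqees,qtvy,ufkie] add [iioh,vyvmv] -> 13 lines: qvf iil iioh vyvmv rur svu jhmqg dwgk yausw ocq mhk ird rxvy
Hunk 3: at line 2 remove [iioh] add [oqol,jnpc] -> 14 lines: qvf iil oqol jnpc vyvmv rur svu jhmqg dwgk yausw ocq mhk ird rxvy
Hunk 4: at line 8 remove [dwgk,yausw,ocq] add [ztusu] -> 12 lines: qvf iil oqol jnpc vyvmv rur svu jhmqg ztusu mhk ird rxvy

Answer: qvf
iil
oqol
jnpc
vyvmv
rur
svu
jhmqg
ztusu
mhk
ird
rxvy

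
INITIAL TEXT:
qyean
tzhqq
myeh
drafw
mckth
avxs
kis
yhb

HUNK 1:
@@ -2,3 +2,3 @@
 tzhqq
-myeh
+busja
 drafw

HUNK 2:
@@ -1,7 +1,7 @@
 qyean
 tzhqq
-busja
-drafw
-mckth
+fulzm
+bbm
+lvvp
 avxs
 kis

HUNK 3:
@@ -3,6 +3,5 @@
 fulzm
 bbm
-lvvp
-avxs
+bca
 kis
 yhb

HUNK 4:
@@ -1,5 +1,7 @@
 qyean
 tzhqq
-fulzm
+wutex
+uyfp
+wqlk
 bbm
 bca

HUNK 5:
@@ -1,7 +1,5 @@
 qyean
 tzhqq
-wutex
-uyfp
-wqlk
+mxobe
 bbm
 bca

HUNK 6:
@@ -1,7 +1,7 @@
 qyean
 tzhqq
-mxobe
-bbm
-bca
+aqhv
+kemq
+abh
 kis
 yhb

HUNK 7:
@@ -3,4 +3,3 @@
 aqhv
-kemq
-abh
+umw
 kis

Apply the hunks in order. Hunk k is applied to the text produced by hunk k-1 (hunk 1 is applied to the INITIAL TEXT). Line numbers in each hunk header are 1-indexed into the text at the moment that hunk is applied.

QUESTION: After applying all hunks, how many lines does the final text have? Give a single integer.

Hunk 1: at line 2 remove [myeh] add [busja] -> 8 lines: qyean tzhqq busja drafw mckth avxs kis yhb
Hunk 2: at line 1 remove [busja,drafw,mckth] add [fulzm,bbm,lvvp] -> 8 lines: qyean tzhqq fulzm bbm lvvp avxs kis yhb
Hunk 3: at line 3 remove [lvvp,avxs] add [bca] -> 7 lines: qyean tzhqq fulzm bbm bca kis yhb
Hunk 4: at line 1 remove [fulzm] add [wutex,uyfp,wqlk] -> 9 lines: qyean tzhqq wutex uyfp wqlk bbm bca kis yhb
Hunk 5: at line 1 remove [wutex,uyfp,wqlk] add [mxobe] -> 7 lines: qyean tzhqq mxobe bbm bca kis yhb
Hunk 6: at line 1 remove [mxobe,bbm,bca] add [aqhv,kemq,abh] -> 7 lines: qyean tzhqq aqhv kemq abh kis yhb
Hunk 7: at line 3 remove [kemq,abh] add [umw] -> 6 lines: qyean tzhqq aqhv umw kis yhb
Final line count: 6

Answer: 6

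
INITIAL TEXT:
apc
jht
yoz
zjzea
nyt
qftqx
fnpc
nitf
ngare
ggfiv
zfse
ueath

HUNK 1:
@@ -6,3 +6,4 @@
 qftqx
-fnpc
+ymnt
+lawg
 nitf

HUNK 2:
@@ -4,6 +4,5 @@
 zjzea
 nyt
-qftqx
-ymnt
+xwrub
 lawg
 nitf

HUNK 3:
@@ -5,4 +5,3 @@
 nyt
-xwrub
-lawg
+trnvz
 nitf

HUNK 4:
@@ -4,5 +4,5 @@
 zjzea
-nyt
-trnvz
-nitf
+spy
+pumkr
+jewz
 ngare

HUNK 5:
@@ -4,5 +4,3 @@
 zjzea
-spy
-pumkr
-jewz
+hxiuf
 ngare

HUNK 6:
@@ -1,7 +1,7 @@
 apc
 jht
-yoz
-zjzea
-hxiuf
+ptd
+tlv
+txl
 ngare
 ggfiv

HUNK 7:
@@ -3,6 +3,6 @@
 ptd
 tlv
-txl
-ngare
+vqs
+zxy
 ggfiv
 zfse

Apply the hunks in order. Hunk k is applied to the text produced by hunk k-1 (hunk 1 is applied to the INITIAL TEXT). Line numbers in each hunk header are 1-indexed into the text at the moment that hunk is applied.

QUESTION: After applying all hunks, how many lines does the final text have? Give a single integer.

Hunk 1: at line 6 remove [fnpc] add [ymnt,lawg] -> 13 lines: apc jht yoz zjzea nyt qftqx ymnt lawg nitf ngare ggfiv zfse ueath
Hunk 2: at line 4 remove [qftqx,ymnt] add [xwrub] -> 12 lines: apc jht yoz zjzea nyt xwrub lawg nitf ngare ggfiv zfse ueath
Hunk 3: at line 5 remove [xwrub,lawg] add [trnvz] -> 11 lines: apc jht yoz zjzea nyt trnvz nitf ngare ggfiv zfse ueath
Hunk 4: at line 4 remove [nyt,trnvz,nitf] add [spy,pumkr,jewz] -> 11 lines: apc jht yoz zjzea spy pumkr jewz ngare ggfiv zfse ueath
Hunk 5: at line 4 remove [spy,pumkr,jewz] add [hxiuf] -> 9 lines: apc jht yoz zjzea hxiuf ngare ggfiv zfse ueath
Hunk 6: at line 1 remove [yoz,zjzea,hxiuf] add [ptd,tlv,txl] -> 9 lines: apc jht ptd tlv txl ngare ggfiv zfse ueath
Hunk 7: at line 3 remove [txl,ngare] add [vqs,zxy] -> 9 lines: apc jht ptd tlv vqs zxy ggfiv zfse ueath
Final line count: 9

Answer: 9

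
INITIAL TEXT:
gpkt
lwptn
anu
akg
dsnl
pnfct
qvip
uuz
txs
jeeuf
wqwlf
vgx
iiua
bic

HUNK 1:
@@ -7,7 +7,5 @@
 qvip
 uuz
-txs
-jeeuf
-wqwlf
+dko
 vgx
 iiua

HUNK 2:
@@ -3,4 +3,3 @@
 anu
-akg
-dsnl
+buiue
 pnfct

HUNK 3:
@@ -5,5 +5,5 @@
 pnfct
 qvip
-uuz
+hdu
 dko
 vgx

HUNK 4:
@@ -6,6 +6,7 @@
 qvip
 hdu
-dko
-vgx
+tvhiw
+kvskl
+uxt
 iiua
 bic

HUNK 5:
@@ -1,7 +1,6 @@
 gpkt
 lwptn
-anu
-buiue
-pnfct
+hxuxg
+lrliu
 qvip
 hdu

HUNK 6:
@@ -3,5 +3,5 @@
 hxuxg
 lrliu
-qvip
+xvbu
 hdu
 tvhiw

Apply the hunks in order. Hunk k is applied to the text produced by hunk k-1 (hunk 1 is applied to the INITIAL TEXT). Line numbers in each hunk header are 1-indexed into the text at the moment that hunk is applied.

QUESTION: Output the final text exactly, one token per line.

Answer: gpkt
lwptn
hxuxg
lrliu
xvbu
hdu
tvhiw
kvskl
uxt
iiua
bic

Derivation:
Hunk 1: at line 7 remove [txs,jeeuf,wqwlf] add [dko] -> 12 lines: gpkt lwptn anu akg dsnl pnfct qvip uuz dko vgx iiua bic
Hunk 2: at line 3 remove [akg,dsnl] add [buiue] -> 11 lines: gpkt lwptn anu buiue pnfct qvip uuz dko vgx iiua bic
Hunk 3: at line 5 remove [uuz] add [hdu] -> 11 lines: gpkt lwptn anu buiue pnfct qvip hdu dko vgx iiua bic
Hunk 4: at line 6 remove [dko,vgx] add [tvhiw,kvskl,uxt] -> 12 lines: gpkt lwptn anu buiue pnfct qvip hdu tvhiw kvskl uxt iiua bic
Hunk 5: at line 1 remove [anu,buiue,pnfct] add [hxuxg,lrliu] -> 11 lines: gpkt lwptn hxuxg lrliu qvip hdu tvhiw kvskl uxt iiua bic
Hunk 6: at line 3 remove [qvip] add [xvbu] -> 11 lines: gpkt lwptn hxuxg lrliu xvbu hdu tvhiw kvskl uxt iiua bic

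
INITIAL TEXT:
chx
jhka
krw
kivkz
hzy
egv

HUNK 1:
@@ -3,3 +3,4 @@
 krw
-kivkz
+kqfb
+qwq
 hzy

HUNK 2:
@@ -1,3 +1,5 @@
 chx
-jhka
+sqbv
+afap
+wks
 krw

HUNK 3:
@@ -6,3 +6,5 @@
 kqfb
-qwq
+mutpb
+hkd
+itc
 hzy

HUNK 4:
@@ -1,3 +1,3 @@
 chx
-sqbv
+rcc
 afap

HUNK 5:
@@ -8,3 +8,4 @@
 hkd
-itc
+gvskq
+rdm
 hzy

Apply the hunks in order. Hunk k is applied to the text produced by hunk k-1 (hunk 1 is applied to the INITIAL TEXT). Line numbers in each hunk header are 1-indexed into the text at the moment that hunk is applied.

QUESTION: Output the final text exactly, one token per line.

Hunk 1: at line 3 remove [kivkz] add [kqfb,qwq] -> 7 lines: chx jhka krw kqfb qwq hzy egv
Hunk 2: at line 1 remove [jhka] add [sqbv,afap,wks] -> 9 lines: chx sqbv afap wks krw kqfb qwq hzy egv
Hunk 3: at line 6 remove [qwq] add [mutpb,hkd,itc] -> 11 lines: chx sqbv afap wks krw kqfb mutpb hkd itc hzy egv
Hunk 4: at line 1 remove [sqbv] add [rcc] -> 11 lines: chx rcc afap wks krw kqfb mutpb hkd itc hzy egv
Hunk 5: at line 8 remove [itc] add [gvskq,rdm] -> 12 lines: chx rcc afap wks krw kqfb mutpb hkd gvskq rdm hzy egv

Answer: chx
rcc
afap
wks
krw
kqfb
mutpb
hkd
gvskq
rdm
hzy
egv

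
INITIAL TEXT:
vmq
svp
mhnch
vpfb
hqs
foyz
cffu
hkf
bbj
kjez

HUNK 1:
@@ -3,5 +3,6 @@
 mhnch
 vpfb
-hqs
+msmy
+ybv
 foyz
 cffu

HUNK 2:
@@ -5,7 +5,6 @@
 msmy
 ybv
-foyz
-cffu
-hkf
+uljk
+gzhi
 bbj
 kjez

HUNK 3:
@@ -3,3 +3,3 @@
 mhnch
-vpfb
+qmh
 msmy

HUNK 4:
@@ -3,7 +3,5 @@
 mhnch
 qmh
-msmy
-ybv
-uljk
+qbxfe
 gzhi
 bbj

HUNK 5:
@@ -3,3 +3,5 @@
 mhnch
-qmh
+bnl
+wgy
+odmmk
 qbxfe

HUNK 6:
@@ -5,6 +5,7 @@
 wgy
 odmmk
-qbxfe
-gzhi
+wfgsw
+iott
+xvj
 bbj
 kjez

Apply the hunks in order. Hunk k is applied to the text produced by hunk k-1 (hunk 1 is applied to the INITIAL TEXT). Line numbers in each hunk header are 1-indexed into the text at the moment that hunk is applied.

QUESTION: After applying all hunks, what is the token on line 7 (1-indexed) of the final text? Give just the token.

Hunk 1: at line 3 remove [hqs] add [msmy,ybv] -> 11 lines: vmq svp mhnch vpfb msmy ybv foyz cffu hkf bbj kjez
Hunk 2: at line 5 remove [foyz,cffu,hkf] add [uljk,gzhi] -> 10 lines: vmq svp mhnch vpfb msmy ybv uljk gzhi bbj kjez
Hunk 3: at line 3 remove [vpfb] add [qmh] -> 10 lines: vmq svp mhnch qmh msmy ybv uljk gzhi bbj kjez
Hunk 4: at line 3 remove [msmy,ybv,uljk] add [qbxfe] -> 8 lines: vmq svp mhnch qmh qbxfe gzhi bbj kjez
Hunk 5: at line 3 remove [qmh] add [bnl,wgy,odmmk] -> 10 lines: vmq svp mhnch bnl wgy odmmk qbxfe gzhi bbj kjez
Hunk 6: at line 5 remove [qbxfe,gzhi] add [wfgsw,iott,xvj] -> 11 lines: vmq svp mhnch bnl wgy odmmk wfgsw iott xvj bbj kjez
Final line 7: wfgsw

Answer: wfgsw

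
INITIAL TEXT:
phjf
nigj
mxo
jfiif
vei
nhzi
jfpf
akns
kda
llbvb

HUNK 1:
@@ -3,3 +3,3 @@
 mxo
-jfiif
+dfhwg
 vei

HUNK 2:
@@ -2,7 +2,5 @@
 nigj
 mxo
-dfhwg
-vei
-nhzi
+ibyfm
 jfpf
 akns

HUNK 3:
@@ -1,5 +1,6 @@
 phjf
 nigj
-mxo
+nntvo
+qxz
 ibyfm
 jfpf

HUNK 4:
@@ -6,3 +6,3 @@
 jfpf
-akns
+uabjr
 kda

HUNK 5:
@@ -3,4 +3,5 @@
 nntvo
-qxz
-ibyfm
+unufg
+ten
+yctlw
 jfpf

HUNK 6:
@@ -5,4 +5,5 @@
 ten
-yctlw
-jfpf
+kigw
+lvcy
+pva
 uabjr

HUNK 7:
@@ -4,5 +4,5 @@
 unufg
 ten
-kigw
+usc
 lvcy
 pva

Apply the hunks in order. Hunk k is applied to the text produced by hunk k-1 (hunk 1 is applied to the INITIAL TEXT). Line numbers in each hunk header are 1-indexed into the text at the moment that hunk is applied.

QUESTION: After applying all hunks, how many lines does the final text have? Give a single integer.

Hunk 1: at line 3 remove [jfiif] add [dfhwg] -> 10 lines: phjf nigj mxo dfhwg vei nhzi jfpf akns kda llbvb
Hunk 2: at line 2 remove [dfhwg,vei,nhzi] add [ibyfm] -> 8 lines: phjf nigj mxo ibyfm jfpf akns kda llbvb
Hunk 3: at line 1 remove [mxo] add [nntvo,qxz] -> 9 lines: phjf nigj nntvo qxz ibyfm jfpf akns kda llbvb
Hunk 4: at line 6 remove [akns] add [uabjr] -> 9 lines: phjf nigj nntvo qxz ibyfm jfpf uabjr kda llbvb
Hunk 5: at line 3 remove [qxz,ibyfm] add [unufg,ten,yctlw] -> 10 lines: phjf nigj nntvo unufg ten yctlw jfpf uabjr kda llbvb
Hunk 6: at line 5 remove [yctlw,jfpf] add [kigw,lvcy,pva] -> 11 lines: phjf nigj nntvo unufg ten kigw lvcy pva uabjr kda llbvb
Hunk 7: at line 4 remove [kigw] add [usc] -> 11 lines: phjf nigj nntvo unufg ten usc lvcy pva uabjr kda llbvb
Final line count: 11

Answer: 11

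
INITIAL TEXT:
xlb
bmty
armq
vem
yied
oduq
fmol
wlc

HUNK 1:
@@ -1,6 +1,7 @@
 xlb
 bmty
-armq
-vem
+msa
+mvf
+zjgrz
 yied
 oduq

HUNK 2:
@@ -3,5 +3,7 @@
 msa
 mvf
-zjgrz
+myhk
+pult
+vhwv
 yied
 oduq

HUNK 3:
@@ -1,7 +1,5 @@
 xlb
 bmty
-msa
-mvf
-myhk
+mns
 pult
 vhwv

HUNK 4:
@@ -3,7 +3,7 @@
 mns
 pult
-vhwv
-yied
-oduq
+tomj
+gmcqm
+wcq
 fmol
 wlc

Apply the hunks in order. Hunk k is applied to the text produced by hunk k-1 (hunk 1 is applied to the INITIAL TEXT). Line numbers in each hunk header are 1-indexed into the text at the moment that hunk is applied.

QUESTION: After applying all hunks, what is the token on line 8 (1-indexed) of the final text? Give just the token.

Answer: fmol

Derivation:
Hunk 1: at line 1 remove [armq,vem] add [msa,mvf,zjgrz] -> 9 lines: xlb bmty msa mvf zjgrz yied oduq fmol wlc
Hunk 2: at line 3 remove [zjgrz] add [myhk,pult,vhwv] -> 11 lines: xlb bmty msa mvf myhk pult vhwv yied oduq fmol wlc
Hunk 3: at line 1 remove [msa,mvf,myhk] add [mns] -> 9 lines: xlb bmty mns pult vhwv yied oduq fmol wlc
Hunk 4: at line 3 remove [vhwv,yied,oduq] add [tomj,gmcqm,wcq] -> 9 lines: xlb bmty mns pult tomj gmcqm wcq fmol wlc
Final line 8: fmol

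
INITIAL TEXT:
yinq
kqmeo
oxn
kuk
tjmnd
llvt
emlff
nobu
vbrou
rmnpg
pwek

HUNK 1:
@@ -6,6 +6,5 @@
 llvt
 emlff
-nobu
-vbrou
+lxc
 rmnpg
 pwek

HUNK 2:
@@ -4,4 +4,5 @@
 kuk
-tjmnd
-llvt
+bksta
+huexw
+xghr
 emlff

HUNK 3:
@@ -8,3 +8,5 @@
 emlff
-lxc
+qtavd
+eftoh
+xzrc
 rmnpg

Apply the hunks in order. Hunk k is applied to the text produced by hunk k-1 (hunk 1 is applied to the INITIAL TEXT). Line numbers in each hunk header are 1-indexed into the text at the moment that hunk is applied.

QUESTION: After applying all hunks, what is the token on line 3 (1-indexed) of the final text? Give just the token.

Answer: oxn

Derivation:
Hunk 1: at line 6 remove [nobu,vbrou] add [lxc] -> 10 lines: yinq kqmeo oxn kuk tjmnd llvt emlff lxc rmnpg pwek
Hunk 2: at line 4 remove [tjmnd,llvt] add [bksta,huexw,xghr] -> 11 lines: yinq kqmeo oxn kuk bksta huexw xghr emlff lxc rmnpg pwek
Hunk 3: at line 8 remove [lxc] add [qtavd,eftoh,xzrc] -> 13 lines: yinq kqmeo oxn kuk bksta huexw xghr emlff qtavd eftoh xzrc rmnpg pwek
Final line 3: oxn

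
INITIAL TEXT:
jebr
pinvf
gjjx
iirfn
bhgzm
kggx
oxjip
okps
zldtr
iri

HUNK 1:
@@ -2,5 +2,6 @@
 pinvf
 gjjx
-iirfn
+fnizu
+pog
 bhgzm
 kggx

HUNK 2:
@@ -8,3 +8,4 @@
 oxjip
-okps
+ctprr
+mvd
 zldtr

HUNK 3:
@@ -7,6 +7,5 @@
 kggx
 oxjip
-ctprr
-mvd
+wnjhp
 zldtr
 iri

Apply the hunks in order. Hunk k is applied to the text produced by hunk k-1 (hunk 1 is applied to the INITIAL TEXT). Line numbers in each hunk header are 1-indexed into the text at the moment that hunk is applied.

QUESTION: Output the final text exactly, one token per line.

Answer: jebr
pinvf
gjjx
fnizu
pog
bhgzm
kggx
oxjip
wnjhp
zldtr
iri

Derivation:
Hunk 1: at line 2 remove [iirfn] add [fnizu,pog] -> 11 lines: jebr pinvf gjjx fnizu pog bhgzm kggx oxjip okps zldtr iri
Hunk 2: at line 8 remove [okps] add [ctprr,mvd] -> 12 lines: jebr pinvf gjjx fnizu pog bhgzm kggx oxjip ctprr mvd zldtr iri
Hunk 3: at line 7 remove [ctprr,mvd] add [wnjhp] -> 11 lines: jebr pinvf gjjx fnizu pog bhgzm kggx oxjip wnjhp zldtr iri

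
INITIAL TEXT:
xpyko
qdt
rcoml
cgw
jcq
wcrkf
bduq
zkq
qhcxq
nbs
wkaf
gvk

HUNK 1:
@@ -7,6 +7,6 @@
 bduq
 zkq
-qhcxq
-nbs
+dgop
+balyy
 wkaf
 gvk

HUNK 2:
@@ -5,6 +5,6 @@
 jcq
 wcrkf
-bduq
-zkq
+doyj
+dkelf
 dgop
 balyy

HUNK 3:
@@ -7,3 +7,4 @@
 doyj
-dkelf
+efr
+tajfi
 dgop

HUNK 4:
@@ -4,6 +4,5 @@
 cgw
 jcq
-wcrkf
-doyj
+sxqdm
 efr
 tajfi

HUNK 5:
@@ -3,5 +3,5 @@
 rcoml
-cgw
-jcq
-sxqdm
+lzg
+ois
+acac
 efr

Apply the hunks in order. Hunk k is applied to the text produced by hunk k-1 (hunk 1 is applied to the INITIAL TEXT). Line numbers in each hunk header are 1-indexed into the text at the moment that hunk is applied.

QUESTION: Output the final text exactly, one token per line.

Answer: xpyko
qdt
rcoml
lzg
ois
acac
efr
tajfi
dgop
balyy
wkaf
gvk

Derivation:
Hunk 1: at line 7 remove [qhcxq,nbs] add [dgop,balyy] -> 12 lines: xpyko qdt rcoml cgw jcq wcrkf bduq zkq dgop balyy wkaf gvk
Hunk 2: at line 5 remove [bduq,zkq] add [doyj,dkelf] -> 12 lines: xpyko qdt rcoml cgw jcq wcrkf doyj dkelf dgop balyy wkaf gvk
Hunk 3: at line 7 remove [dkelf] add [efr,tajfi] -> 13 lines: xpyko qdt rcoml cgw jcq wcrkf doyj efr tajfi dgop balyy wkaf gvk
Hunk 4: at line 4 remove [wcrkf,doyj] add [sxqdm] -> 12 lines: xpyko qdt rcoml cgw jcq sxqdm efr tajfi dgop balyy wkaf gvk
Hunk 5: at line 3 remove [cgw,jcq,sxqdm] add [lzg,ois,acac] -> 12 lines: xpyko qdt rcoml lzg ois acac efr tajfi dgop balyy wkaf gvk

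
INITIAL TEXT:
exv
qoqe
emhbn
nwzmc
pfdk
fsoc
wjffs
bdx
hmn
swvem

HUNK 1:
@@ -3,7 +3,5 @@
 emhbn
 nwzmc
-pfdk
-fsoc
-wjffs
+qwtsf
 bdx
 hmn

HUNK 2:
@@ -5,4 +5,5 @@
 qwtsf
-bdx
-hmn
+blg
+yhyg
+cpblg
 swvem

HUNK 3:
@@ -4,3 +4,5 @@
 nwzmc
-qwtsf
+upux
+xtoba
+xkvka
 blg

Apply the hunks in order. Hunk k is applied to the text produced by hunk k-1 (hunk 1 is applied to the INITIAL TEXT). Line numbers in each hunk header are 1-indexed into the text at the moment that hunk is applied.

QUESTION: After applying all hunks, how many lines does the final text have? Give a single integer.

Answer: 11

Derivation:
Hunk 1: at line 3 remove [pfdk,fsoc,wjffs] add [qwtsf] -> 8 lines: exv qoqe emhbn nwzmc qwtsf bdx hmn swvem
Hunk 2: at line 5 remove [bdx,hmn] add [blg,yhyg,cpblg] -> 9 lines: exv qoqe emhbn nwzmc qwtsf blg yhyg cpblg swvem
Hunk 3: at line 4 remove [qwtsf] add [upux,xtoba,xkvka] -> 11 lines: exv qoqe emhbn nwzmc upux xtoba xkvka blg yhyg cpblg swvem
Final line count: 11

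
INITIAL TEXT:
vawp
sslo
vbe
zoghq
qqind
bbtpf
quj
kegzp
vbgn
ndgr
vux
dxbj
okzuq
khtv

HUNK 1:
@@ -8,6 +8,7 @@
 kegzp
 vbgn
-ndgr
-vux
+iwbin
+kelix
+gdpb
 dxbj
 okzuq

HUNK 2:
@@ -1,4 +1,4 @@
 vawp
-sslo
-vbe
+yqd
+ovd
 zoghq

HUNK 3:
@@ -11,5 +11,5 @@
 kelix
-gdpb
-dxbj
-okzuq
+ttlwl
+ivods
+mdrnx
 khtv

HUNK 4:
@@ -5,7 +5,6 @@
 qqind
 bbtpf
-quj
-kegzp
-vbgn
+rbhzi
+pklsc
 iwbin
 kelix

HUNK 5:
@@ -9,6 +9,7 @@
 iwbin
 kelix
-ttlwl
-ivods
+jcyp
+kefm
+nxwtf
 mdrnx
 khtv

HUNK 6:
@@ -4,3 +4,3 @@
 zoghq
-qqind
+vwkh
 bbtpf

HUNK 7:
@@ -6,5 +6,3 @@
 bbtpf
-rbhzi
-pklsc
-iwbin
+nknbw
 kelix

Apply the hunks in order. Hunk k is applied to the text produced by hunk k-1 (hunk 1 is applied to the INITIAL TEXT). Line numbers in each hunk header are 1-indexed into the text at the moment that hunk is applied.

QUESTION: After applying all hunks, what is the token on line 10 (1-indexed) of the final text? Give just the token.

Answer: kefm

Derivation:
Hunk 1: at line 8 remove [ndgr,vux] add [iwbin,kelix,gdpb] -> 15 lines: vawp sslo vbe zoghq qqind bbtpf quj kegzp vbgn iwbin kelix gdpb dxbj okzuq khtv
Hunk 2: at line 1 remove [sslo,vbe] add [yqd,ovd] -> 15 lines: vawp yqd ovd zoghq qqind bbtpf quj kegzp vbgn iwbin kelix gdpb dxbj okzuq khtv
Hunk 3: at line 11 remove [gdpb,dxbj,okzuq] add [ttlwl,ivods,mdrnx] -> 15 lines: vawp yqd ovd zoghq qqind bbtpf quj kegzp vbgn iwbin kelix ttlwl ivods mdrnx khtv
Hunk 4: at line 5 remove [quj,kegzp,vbgn] add [rbhzi,pklsc] -> 14 lines: vawp yqd ovd zoghq qqind bbtpf rbhzi pklsc iwbin kelix ttlwl ivods mdrnx khtv
Hunk 5: at line 9 remove [ttlwl,ivods] add [jcyp,kefm,nxwtf] -> 15 lines: vawp yqd ovd zoghq qqind bbtpf rbhzi pklsc iwbin kelix jcyp kefm nxwtf mdrnx khtv
Hunk 6: at line 4 remove [qqind] add [vwkh] -> 15 lines: vawp yqd ovd zoghq vwkh bbtpf rbhzi pklsc iwbin kelix jcyp kefm nxwtf mdrnx khtv
Hunk 7: at line 6 remove [rbhzi,pklsc,iwbin] add [nknbw] -> 13 lines: vawp yqd ovd zoghq vwkh bbtpf nknbw kelix jcyp kefm nxwtf mdrnx khtv
Final line 10: kefm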